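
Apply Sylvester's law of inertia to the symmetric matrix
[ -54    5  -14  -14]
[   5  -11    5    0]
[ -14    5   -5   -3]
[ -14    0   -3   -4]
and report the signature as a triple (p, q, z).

step 0: pivot -54 → sign −
step 1: pivot -569/54 → sign −
step 2: pivot -39/569 → sign −
step 3: pivot 3/13 → sign +
signature = (1, 3, 0)

Answer: (1, 3, 0)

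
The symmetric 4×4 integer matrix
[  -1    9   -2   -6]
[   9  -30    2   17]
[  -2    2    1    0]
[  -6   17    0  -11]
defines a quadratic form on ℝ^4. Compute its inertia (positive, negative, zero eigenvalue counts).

step 0: pivot -1 → sign −
step 1: pivot 51 → sign +
step 2: pivot -1/51 → sign −
step 3: pivot 6 → sign +
signature = (2, 2, 0)

Answer: (2, 2, 0)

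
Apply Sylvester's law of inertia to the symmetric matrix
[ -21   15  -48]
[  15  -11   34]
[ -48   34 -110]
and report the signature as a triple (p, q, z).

step 0: pivot -21 → sign −
step 1: pivot -2/7 → sign −
step 2: row/col 2 already zero → sign 0
signature = (0, 2, 1)

Answer: (0, 2, 1)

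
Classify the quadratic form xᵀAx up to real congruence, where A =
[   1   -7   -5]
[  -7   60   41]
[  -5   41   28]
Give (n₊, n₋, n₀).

Answer: (2, 1, 0)

Derivation:
step 0: pivot 1 → sign +
step 1: pivot 11 → sign +
step 2: pivot -3/11 → sign −
signature = (2, 1, 0)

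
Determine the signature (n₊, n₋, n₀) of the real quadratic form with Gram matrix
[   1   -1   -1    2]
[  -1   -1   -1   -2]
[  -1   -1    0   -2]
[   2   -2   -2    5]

Answer: (3, 1, 0)

Derivation:
step 0: pivot 1 → sign +
step 1: pivot -2 → sign −
step 2: pivot 1 → sign +
step 3: pivot 1 → sign +
signature = (3, 1, 0)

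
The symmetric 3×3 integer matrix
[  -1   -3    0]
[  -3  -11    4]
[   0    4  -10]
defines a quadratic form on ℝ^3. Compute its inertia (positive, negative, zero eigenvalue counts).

step 0: pivot -1 → sign −
step 1: pivot -2 → sign −
step 2: pivot -2 → sign −
signature = (0, 3, 0)

Answer: (0, 3, 0)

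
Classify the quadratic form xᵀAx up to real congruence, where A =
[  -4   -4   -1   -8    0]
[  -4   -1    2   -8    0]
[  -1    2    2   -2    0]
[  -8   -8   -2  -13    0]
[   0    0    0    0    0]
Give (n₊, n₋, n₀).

step 0: pivot -4 → sign −
step 1: pivot 3 → sign +
step 2: pivot -3/4 → sign −
step 3: pivot 3 → sign +
step 4: row/col 4 already zero → sign 0
signature = (2, 2, 1)

Answer: (2, 2, 1)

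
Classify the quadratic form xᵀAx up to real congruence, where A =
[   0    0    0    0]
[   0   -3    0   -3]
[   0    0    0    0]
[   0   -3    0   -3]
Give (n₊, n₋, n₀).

Answer: (0, 1, 3)

Derivation:
step 0: pivot -3 → sign −
step 1: row/col 1 already zero → sign 0
step 2: row/col 2 already zero → sign 0
step 3: row/col 3 already zero → sign 0
signature = (0, 1, 3)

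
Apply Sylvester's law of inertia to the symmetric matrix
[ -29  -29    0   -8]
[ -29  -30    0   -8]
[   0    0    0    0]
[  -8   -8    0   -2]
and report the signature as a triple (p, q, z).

Answer: (1, 2, 1)

Derivation:
step 0: pivot -29 → sign −
step 1: pivot -1 → sign −
step 2: pivot 6/29 → sign +
step 3: row/col 3 already zero → sign 0
signature = (1, 2, 1)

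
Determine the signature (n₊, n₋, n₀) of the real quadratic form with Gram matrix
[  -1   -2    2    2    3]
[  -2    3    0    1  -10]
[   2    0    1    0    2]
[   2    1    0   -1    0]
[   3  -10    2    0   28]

step 0: pivot -1 → sign −
step 1: pivot 7 → sign +
step 2: pivot 19/7 → sign +
step 3: pivot -4/19 → sign −
step 4: row/col 4 already zero → sign 0
signature = (2, 2, 1)

Answer: (2, 2, 1)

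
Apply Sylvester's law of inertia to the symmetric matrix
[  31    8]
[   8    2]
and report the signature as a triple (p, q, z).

step 0: pivot 31 → sign +
step 1: pivot -2/31 → sign −
signature = (1, 1, 0)

Answer: (1, 1, 0)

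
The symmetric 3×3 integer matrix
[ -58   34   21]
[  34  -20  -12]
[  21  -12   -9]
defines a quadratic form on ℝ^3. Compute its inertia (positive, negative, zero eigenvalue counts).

step 0: pivot -58 → sign −
step 1: pivot -2/29 → sign −
step 2: row/col 2 already zero → sign 0
signature = (0, 2, 1)

Answer: (0, 2, 1)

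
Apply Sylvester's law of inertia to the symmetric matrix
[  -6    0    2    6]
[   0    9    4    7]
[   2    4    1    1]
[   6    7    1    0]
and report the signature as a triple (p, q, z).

step 0: pivot -6 → sign −
step 1: pivot 9 → sign +
step 2: pivot -1/9 → sign −
step 3: pivot 2/3 → sign +
signature = (2, 2, 0)

Answer: (2, 2, 0)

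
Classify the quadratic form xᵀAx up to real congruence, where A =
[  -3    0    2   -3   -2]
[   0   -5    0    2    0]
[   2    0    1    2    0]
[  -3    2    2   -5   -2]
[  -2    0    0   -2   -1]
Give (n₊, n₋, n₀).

Answer: (1, 4, 0)

Derivation:
step 0: pivot -3 → sign −
step 1: pivot -5 → sign −
step 2: pivot 7/3 → sign +
step 3: pivot -6/5 → sign −
step 4: pivot -3/7 → sign −
signature = (1, 4, 0)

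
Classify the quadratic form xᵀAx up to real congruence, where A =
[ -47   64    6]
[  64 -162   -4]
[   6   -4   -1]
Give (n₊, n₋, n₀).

Answer: (0, 3, 0)

Derivation:
step 0: pivot -47 → sign −
step 1: pivot -3518/47 → sign −
step 2: pivot -3/1759 → sign −
signature = (0, 3, 0)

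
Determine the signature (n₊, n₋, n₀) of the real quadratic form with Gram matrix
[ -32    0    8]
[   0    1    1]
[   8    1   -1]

step 0: pivot -32 → sign −
step 1: pivot 1 → sign +
step 2: row/col 2 already zero → sign 0
signature = (1, 1, 1)

Answer: (1, 1, 1)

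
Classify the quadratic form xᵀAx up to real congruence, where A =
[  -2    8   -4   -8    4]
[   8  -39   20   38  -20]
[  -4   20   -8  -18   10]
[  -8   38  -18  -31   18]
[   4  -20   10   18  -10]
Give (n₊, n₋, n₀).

Answer: (2, 3, 0)

Derivation:
step 0: pivot -2 → sign −
step 1: pivot -7 → sign −
step 2: pivot 16/7 → sign +
step 3: pivot 21/4 → sign +
step 4: pivot -1/21 → sign −
signature = (2, 3, 0)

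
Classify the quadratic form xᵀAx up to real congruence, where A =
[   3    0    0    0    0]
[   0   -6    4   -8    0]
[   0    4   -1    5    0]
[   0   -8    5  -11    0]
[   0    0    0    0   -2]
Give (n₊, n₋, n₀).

Answer: (2, 3, 0)

Derivation:
step 0: pivot 3 → sign +
step 1: pivot -6 → sign −
step 2: pivot 5/3 → sign +
step 3: pivot -2/5 → sign −
step 4: pivot -2 → sign −
signature = (2, 3, 0)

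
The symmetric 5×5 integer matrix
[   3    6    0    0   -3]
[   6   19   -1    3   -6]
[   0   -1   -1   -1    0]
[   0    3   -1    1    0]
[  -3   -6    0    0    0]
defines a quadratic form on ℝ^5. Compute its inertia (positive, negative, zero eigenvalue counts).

Answer: (2, 2, 1)

Derivation:
step 0: pivot 3 → sign +
step 1: pivot 7 → sign +
step 2: pivot -8/7 → sign −
step 3: pivot -3 → sign −
step 4: row/col 4 already zero → sign 0
signature = (2, 2, 1)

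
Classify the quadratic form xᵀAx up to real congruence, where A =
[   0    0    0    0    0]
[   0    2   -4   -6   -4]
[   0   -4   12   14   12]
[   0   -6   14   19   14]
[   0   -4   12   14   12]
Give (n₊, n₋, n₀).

Answer: (2, 0, 3)

Derivation:
step 0: pivot 2 → sign +
step 1: pivot 4 → sign +
step 2: row/col 2 already zero → sign 0
step 3: row/col 3 already zero → sign 0
step 4: row/col 4 already zero → sign 0
signature = (2, 0, 3)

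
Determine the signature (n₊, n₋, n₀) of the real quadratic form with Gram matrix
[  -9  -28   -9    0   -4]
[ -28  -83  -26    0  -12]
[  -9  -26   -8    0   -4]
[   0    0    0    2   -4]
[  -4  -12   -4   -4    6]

step 0: pivot -9 → sign −
step 1: pivot 37/9 → sign +
step 2: pivot 1/37 → sign +
step 3: pivot 2 → sign +
step 4: pivot -2 → sign −
signature = (3, 2, 0)

Answer: (3, 2, 0)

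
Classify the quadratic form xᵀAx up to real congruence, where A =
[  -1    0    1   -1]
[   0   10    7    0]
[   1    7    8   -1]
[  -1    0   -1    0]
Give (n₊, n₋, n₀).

Answer: (3, 1, 0)

Derivation:
step 0: pivot -1 → sign −
step 1: pivot 10 → sign +
step 2: pivot 41/10 → sign +
step 3: pivot 1/41 → sign +
signature = (3, 1, 0)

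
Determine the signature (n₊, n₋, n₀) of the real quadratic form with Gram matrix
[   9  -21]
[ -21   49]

Answer: (1, 0, 1)

Derivation:
step 0: pivot 9 → sign +
step 1: row/col 1 already zero → sign 0
signature = (1, 0, 1)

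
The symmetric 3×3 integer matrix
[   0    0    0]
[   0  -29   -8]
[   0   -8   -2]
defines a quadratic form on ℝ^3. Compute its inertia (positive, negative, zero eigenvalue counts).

step 0: pivot -29 → sign −
step 1: pivot 6/29 → sign +
step 2: row/col 2 already zero → sign 0
signature = (1, 1, 1)

Answer: (1, 1, 1)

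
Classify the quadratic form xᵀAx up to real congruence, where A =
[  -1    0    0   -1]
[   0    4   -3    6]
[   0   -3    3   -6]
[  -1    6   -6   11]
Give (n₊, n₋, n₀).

step 0: pivot -1 → sign −
step 1: pivot 4 → sign +
step 2: pivot 3/4 → sign +
step 3: row/col 3 already zero → sign 0
signature = (2, 1, 1)

Answer: (2, 1, 1)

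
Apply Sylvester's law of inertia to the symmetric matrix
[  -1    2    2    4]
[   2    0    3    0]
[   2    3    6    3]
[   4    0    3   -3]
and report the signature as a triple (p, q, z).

step 0: pivot -1 → sign −
step 1: pivot 4 → sign +
step 2: pivot -9/4 → sign −
step 3: pivot 1 → sign +
signature = (2, 2, 0)

Answer: (2, 2, 0)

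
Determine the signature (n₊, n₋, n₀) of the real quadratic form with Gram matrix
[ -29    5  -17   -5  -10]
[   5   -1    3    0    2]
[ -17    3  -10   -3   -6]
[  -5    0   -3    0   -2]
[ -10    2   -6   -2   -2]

step 0: pivot -29 → sign −
step 1: pivot -4/29 → sign −
step 2: pivot 25/4 → sign +
step 3: pivot -1/25 → sign −
step 4: pivot 2 → sign +
signature = (2, 3, 0)

Answer: (2, 3, 0)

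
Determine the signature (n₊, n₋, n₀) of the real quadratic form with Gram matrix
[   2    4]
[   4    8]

Answer: (1, 0, 1)

Derivation:
step 0: pivot 2 → sign +
step 1: row/col 1 already zero → sign 0
signature = (1, 0, 1)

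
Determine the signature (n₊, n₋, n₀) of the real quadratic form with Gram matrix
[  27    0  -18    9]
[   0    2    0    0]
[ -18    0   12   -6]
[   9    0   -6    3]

step 0: pivot 27 → sign +
step 1: pivot 2 → sign +
step 2: row/col 2 already zero → sign 0
step 3: row/col 3 already zero → sign 0
signature = (2, 0, 2)

Answer: (2, 0, 2)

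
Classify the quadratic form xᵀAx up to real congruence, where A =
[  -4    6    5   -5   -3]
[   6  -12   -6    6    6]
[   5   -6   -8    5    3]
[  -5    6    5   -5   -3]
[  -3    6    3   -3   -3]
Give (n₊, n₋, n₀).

Answer: (1, 3, 1)

Derivation:
step 0: pivot -4 → sign −
step 1: pivot -3 → sign −
step 2: pivot -1 → sign −
step 3: pivot 6 → sign +
step 4: row/col 4 already zero → sign 0
signature = (1, 3, 1)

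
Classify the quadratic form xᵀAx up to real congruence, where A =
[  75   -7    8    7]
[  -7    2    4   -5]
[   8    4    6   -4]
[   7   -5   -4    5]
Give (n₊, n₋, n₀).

step 0: pivot 75 → sign +
step 1: pivot 101/75 → sign +
step 2: pivot -1170/101 → sign −
step 3: pivot -2/65 → sign −
signature = (2, 2, 0)

Answer: (2, 2, 0)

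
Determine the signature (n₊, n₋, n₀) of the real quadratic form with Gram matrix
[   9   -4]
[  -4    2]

Answer: (2, 0, 0)

Derivation:
step 0: pivot 9 → sign +
step 1: pivot 2/9 → sign +
signature = (2, 0, 0)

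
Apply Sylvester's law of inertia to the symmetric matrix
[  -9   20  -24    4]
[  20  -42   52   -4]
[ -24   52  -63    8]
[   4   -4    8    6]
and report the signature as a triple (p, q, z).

Answer: (2, 2, 0)

Derivation:
step 0: pivot -9 → sign −
step 1: pivot 22/9 → sign +
step 2: pivot 3/11 → sign +
step 3: pivot -2 → sign −
signature = (2, 2, 0)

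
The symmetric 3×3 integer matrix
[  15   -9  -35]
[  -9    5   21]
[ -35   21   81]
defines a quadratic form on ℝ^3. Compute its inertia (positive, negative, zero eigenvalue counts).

Answer: (1, 2, 0)

Derivation:
step 0: pivot 15 → sign +
step 1: pivot -2/5 → sign −
step 2: pivot -2/3 → sign −
signature = (1, 2, 0)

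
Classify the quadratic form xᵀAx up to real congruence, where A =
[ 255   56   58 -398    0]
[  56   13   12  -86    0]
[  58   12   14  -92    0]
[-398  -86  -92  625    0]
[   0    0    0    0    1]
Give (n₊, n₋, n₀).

Answer: (5, 0, 0)

Derivation:
step 0: pivot 255 → sign +
step 1: pivot 179/255 → sign +
step 2: pivot 6/179 → sign +
step 3: pivot 1 → sign +
step 4: pivot 1 → sign +
signature = (5, 0, 0)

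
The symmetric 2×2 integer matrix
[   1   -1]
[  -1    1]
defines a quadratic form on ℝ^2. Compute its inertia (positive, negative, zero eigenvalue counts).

Answer: (1, 0, 1)

Derivation:
step 0: pivot 1 → sign +
step 1: row/col 1 already zero → sign 0
signature = (1, 0, 1)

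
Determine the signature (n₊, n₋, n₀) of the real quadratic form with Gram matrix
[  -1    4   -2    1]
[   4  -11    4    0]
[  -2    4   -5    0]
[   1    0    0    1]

Answer: (1, 3, 0)

Derivation:
step 0: pivot -1 → sign −
step 1: pivot 5 → sign +
step 2: pivot -21/5 → sign −
step 3: pivot -6/7 → sign −
signature = (1, 3, 0)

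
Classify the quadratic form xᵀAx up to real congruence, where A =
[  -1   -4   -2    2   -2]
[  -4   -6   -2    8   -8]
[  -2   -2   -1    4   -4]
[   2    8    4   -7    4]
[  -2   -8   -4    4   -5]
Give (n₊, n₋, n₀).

Answer: (1, 4, 0)

Derivation:
step 0: pivot -1 → sign −
step 1: pivot 10 → sign +
step 2: pivot -3/5 → sign −
step 3: pivot -3 → sign −
step 4: pivot -1 → sign −
signature = (1, 4, 0)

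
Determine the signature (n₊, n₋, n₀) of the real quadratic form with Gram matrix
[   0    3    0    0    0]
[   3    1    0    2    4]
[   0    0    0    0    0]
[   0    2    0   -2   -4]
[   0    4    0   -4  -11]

Answer: (1, 3, 1)

Derivation:
step 0: pivot 1 → sign +
step 1: pivot -9 → sign −
step 2: pivot -2 → sign −
step 3: pivot -3 → sign −
step 4: row/col 4 already zero → sign 0
signature = (1, 3, 1)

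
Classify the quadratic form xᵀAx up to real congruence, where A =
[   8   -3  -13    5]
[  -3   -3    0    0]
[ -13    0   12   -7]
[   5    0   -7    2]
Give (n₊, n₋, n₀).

Answer: (2, 2, 0)

Derivation:
step 0: pivot 8 → sign +
step 1: pivot -33/8 → sign −
step 2: pivot -37/11 → sign −
step 3: pivot 3/37 → sign +
signature = (2, 2, 0)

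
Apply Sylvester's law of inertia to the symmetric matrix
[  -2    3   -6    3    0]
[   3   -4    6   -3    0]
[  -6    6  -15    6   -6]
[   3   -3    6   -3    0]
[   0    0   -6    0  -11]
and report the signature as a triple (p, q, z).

step 0: pivot -2 → sign −
step 1: pivot 1/2 → sign +
step 2: pivot -15 → sign −
step 3: pivot -3/5 → sign −
step 4: pivot 1 → sign +
signature = (2, 3, 0)

Answer: (2, 3, 0)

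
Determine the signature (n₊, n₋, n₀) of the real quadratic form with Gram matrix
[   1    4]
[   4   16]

step 0: pivot 1 → sign +
step 1: row/col 1 already zero → sign 0
signature = (1, 0, 1)

Answer: (1, 0, 1)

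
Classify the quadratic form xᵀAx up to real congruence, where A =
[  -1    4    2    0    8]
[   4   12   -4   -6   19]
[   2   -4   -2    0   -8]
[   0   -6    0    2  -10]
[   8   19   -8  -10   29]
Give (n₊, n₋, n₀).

step 0: pivot -1 → sign −
step 1: pivot 28 → sign +
step 2: pivot 10/7 → sign +
step 3: pivot 1/5 → sign +
step 4: pivot -3/2 → sign −
signature = (3, 2, 0)

Answer: (3, 2, 0)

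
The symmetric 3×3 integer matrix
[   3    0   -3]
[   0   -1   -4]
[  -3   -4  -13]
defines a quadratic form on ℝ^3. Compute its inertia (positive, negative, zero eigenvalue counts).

Answer: (1, 1, 1)

Derivation:
step 0: pivot 3 → sign +
step 1: pivot -1 → sign −
step 2: row/col 2 already zero → sign 0
signature = (1, 1, 1)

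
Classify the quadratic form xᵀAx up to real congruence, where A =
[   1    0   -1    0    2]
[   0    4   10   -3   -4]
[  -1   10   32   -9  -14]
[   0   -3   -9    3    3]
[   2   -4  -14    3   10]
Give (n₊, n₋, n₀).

step 0: pivot 1 → sign +
step 1: pivot 4 → sign +
step 2: pivot 6 → sign +
step 3: pivot 3/8 → sign +
step 4: pivot 2/3 → sign +
signature = (5, 0, 0)

Answer: (5, 0, 0)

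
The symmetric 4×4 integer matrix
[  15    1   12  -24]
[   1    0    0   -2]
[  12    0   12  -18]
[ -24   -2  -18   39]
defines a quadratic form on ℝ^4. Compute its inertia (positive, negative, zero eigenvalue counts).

step 0: pivot 15 → sign +
step 1: pivot -1/15 → sign −
step 2: pivot 12 → sign +
step 3: row/col 3 already zero → sign 0
signature = (2, 1, 1)

Answer: (2, 1, 1)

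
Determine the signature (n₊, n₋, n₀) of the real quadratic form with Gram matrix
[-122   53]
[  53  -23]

Answer: (1, 1, 0)

Derivation:
step 0: pivot -122 → sign −
step 1: pivot 3/122 → sign +
signature = (1, 1, 0)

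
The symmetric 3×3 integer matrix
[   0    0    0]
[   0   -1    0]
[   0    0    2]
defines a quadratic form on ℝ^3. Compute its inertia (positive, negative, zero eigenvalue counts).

Answer: (1, 1, 1)

Derivation:
step 0: pivot -1 → sign −
step 1: pivot 2 → sign +
step 2: row/col 2 already zero → sign 0
signature = (1, 1, 1)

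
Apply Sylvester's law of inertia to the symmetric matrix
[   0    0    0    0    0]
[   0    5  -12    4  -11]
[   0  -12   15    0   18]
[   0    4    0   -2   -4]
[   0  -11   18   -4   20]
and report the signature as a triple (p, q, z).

step 0: pivot 5 → sign +
step 1: pivot -69/5 → sign −
step 2: pivot 34/23 → sign +
step 3: pivot 3/17 → sign +
step 4: row/col 4 already zero → sign 0
signature = (3, 1, 1)

Answer: (3, 1, 1)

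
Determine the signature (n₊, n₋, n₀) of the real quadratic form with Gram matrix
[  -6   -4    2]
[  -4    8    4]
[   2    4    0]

Answer: (1, 1, 1)

Derivation:
step 0: pivot -6 → sign −
step 1: pivot 32/3 → sign +
step 2: row/col 2 already zero → sign 0
signature = (1, 1, 1)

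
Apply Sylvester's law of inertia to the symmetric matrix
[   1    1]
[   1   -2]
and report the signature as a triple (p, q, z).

step 0: pivot 1 → sign +
step 1: pivot -3 → sign −
signature = (1, 1, 0)

Answer: (1, 1, 0)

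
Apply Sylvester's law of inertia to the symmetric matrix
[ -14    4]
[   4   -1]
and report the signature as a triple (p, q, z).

step 0: pivot -14 → sign −
step 1: pivot 1/7 → sign +
signature = (1, 1, 0)

Answer: (1, 1, 0)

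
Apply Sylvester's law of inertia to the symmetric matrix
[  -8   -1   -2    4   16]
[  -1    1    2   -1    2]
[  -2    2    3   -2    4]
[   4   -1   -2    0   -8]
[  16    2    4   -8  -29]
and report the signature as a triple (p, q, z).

step 0: pivot -8 → sign −
step 1: pivot 9/8 → sign +
step 2: pivot -1 → sign −
step 3: pivot 3 → sign +
step 4: row/col 4 already zero → sign 0
signature = (2, 2, 1)

Answer: (2, 2, 1)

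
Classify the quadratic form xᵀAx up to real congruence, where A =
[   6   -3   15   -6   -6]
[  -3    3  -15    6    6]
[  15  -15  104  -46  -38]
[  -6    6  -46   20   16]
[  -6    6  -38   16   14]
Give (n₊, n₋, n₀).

Answer: (3, 1, 1)

Derivation:
step 0: pivot 6 → sign +
step 1: pivot 3/2 → sign +
step 2: pivot 29 → sign +
step 3: pivot -24/29 → sign −
step 4: row/col 4 already zero → sign 0
signature = (3, 1, 1)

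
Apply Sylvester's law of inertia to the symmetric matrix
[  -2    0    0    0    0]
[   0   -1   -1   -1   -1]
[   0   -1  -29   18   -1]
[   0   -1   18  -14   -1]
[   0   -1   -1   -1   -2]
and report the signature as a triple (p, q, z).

Answer: (0, 5, 0)

Derivation:
step 0: pivot -2 → sign −
step 1: pivot -1 → sign −
step 2: pivot -28 → sign −
step 3: pivot -3/28 → sign −
step 4: pivot -1 → sign −
signature = (0, 5, 0)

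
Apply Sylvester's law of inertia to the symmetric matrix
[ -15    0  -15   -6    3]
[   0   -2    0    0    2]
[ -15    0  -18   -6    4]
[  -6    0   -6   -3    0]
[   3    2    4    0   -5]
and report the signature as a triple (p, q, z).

Answer: (1, 4, 0)

Derivation:
step 0: pivot -15 → sign −
step 1: pivot -2 → sign −
step 2: pivot -3 → sign −
step 3: pivot -3/5 → sign −
step 4: pivot 1/3 → sign +
signature = (1, 4, 0)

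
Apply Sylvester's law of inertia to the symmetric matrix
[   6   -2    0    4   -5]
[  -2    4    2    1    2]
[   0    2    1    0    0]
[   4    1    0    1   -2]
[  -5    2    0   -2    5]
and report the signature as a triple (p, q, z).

Answer: (4, 1, 0)

Derivation:
step 0: pivot 6 → sign +
step 1: pivot 10/3 → sign +
step 2: pivot -1/5 → sign −
step 3: pivot 13/2 → sign +
step 4: pivot 1/26 → sign +
signature = (4, 1, 0)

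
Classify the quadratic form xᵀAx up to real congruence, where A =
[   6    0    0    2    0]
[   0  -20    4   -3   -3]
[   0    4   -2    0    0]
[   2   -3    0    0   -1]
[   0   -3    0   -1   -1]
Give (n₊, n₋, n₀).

step 0: pivot 6 → sign +
step 1: pivot -20 → sign −
step 2: pivot -6/5 → sign −
step 3: pivot 1/12 → sign +
step 4: pivot -1 → sign −
signature = (2, 3, 0)

Answer: (2, 3, 0)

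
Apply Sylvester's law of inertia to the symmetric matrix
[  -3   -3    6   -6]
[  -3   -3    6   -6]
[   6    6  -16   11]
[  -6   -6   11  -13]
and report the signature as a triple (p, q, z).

step 0: pivot -3 → sign −
step 1: pivot -4 → sign −
step 2: pivot -3/4 → sign −
step 3: row/col 3 already zero → sign 0
signature = (0, 3, 1)

Answer: (0, 3, 1)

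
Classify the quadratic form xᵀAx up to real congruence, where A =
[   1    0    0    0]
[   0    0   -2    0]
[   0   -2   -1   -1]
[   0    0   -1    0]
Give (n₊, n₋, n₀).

step 0: pivot 1 → sign +
step 1: pivot -1 → sign −
step 2: pivot 4 → sign +
step 3: row/col 3 already zero → sign 0
signature = (2, 1, 1)

Answer: (2, 1, 1)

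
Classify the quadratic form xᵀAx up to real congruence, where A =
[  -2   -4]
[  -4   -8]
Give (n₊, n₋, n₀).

Answer: (0, 1, 1)

Derivation:
step 0: pivot -2 → sign −
step 1: row/col 1 already zero → sign 0
signature = (0, 1, 1)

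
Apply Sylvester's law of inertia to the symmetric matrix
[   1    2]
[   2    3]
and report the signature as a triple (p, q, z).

step 0: pivot 1 → sign +
step 1: pivot -1 → sign −
signature = (1, 1, 0)

Answer: (1, 1, 0)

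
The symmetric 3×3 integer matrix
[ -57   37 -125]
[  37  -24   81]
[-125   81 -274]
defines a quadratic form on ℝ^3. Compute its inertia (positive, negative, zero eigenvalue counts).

Answer: (1, 2, 0)

Derivation:
step 0: pivot -57 → sign −
step 1: pivot 1/57 → sign +
step 2: pivot -1 → sign −
signature = (1, 2, 0)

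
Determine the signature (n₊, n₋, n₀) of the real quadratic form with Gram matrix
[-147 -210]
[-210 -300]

Answer: (0, 1, 1)

Derivation:
step 0: pivot -147 → sign −
step 1: row/col 1 already zero → sign 0
signature = (0, 1, 1)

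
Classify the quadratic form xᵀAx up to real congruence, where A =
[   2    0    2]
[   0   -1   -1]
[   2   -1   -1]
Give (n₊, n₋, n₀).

Answer: (1, 2, 0)

Derivation:
step 0: pivot 2 → sign +
step 1: pivot -1 → sign −
step 2: pivot -2 → sign −
signature = (1, 2, 0)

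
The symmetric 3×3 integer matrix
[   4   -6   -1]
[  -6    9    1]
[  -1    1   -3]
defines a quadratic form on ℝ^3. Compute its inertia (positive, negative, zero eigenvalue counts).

Answer: (2, 1, 0)

Derivation:
step 0: pivot 4 → sign +
step 1: pivot -13/4 → sign −
step 2: pivot 1/13 → sign +
signature = (2, 1, 0)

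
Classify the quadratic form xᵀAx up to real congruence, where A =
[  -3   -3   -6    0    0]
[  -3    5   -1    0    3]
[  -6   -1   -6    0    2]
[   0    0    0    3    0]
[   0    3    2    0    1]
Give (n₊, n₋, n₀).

step 0: pivot -3 → sign −
step 1: pivot 8 → sign +
step 2: pivot 23/8 → sign +
step 3: pivot 3 → sign +
step 4: pivot -3/23 → sign −
signature = (3, 2, 0)

Answer: (3, 2, 0)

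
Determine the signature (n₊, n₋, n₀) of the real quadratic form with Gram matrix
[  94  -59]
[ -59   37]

step 0: pivot 94 → sign +
step 1: pivot -3/94 → sign −
signature = (1, 1, 0)

Answer: (1, 1, 0)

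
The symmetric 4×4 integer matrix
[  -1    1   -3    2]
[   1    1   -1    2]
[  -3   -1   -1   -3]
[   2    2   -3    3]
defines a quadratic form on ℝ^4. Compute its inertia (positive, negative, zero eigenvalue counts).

Answer: (2, 2, 0)

Derivation:
step 0: pivot -1 → sign −
step 1: pivot 2 → sign +
step 2: pivot -1 → sign −
step 3: pivot 1 → sign +
signature = (2, 2, 0)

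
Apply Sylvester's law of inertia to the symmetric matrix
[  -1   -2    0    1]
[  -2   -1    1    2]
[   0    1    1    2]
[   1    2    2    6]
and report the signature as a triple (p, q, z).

Answer: (3, 1, 0)

Derivation:
step 0: pivot -1 → sign −
step 1: pivot 3 → sign +
step 2: pivot 2/3 → sign +
step 3: pivot 1 → sign +
signature = (3, 1, 0)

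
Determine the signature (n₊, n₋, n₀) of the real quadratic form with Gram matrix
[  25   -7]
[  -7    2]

step 0: pivot 25 → sign +
step 1: pivot 1/25 → sign +
signature = (2, 0, 0)

Answer: (2, 0, 0)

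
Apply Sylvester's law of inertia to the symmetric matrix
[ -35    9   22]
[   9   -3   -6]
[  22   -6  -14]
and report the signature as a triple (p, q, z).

Answer: (0, 2, 1)

Derivation:
step 0: pivot -35 → sign −
step 1: pivot -24/35 → sign −
step 2: row/col 2 already zero → sign 0
signature = (0, 2, 1)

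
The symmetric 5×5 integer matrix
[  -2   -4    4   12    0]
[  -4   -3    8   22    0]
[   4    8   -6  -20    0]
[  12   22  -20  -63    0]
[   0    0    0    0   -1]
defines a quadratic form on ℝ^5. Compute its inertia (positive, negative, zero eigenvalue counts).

Answer: (3, 2, 0)

Derivation:
step 0: pivot -2 → sign −
step 1: pivot 5 → sign +
step 2: pivot 2 → sign +
step 3: pivot 1/5 → sign +
step 4: pivot -1 → sign −
signature = (3, 2, 0)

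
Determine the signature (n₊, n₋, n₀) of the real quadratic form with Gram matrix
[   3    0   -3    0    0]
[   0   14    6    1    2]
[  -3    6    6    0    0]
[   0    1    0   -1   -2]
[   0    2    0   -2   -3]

Answer: (4, 1, 0)

Derivation:
step 0: pivot 3 → sign +
step 1: pivot 14 → sign +
step 2: pivot 3/7 → sign +
step 3: pivot -3/2 → sign −
step 4: pivot 1 → sign +
signature = (4, 1, 0)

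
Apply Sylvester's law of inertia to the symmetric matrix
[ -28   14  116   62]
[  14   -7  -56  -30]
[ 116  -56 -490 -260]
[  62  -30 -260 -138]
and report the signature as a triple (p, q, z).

step 0: pivot -28 → sign −
step 1: pivot -66/7 → sign −
step 2: pivot 14/33 → sign +
step 3: pivot 1/14 → sign +
signature = (2, 2, 0)

Answer: (2, 2, 0)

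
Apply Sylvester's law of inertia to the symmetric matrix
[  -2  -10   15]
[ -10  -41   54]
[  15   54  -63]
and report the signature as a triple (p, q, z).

step 0: pivot -2 → sign −
step 1: pivot 9 → sign +
step 2: pivot 1/2 → sign +
signature = (2, 1, 0)

Answer: (2, 1, 0)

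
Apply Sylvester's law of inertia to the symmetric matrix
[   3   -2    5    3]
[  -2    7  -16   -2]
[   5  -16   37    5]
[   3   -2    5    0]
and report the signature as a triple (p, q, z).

Answer: (3, 1, 0)

Derivation:
step 0: pivot 3 → sign +
step 1: pivot 17/3 → sign +
step 2: pivot 6/17 → sign +
step 3: pivot -3 → sign −
signature = (3, 1, 0)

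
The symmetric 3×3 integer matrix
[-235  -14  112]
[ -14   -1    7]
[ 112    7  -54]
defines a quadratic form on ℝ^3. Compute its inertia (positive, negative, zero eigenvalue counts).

Answer: (1, 2, 0)

Derivation:
step 0: pivot -235 → sign −
step 1: pivot -39/235 → sign −
step 2: pivot 1/39 → sign +
signature = (1, 2, 0)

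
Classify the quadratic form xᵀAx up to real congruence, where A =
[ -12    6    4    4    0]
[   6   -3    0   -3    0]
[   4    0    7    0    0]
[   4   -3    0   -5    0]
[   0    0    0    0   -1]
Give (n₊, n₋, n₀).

Answer: (1, 4, 0)

Derivation:
step 0: pivot -12 → sign −
step 1: pivot 25/3 → sign +
step 2: pivot -12/25 → sign −
step 3: pivot -1/4 → sign −
step 4: pivot -1 → sign −
signature = (1, 4, 0)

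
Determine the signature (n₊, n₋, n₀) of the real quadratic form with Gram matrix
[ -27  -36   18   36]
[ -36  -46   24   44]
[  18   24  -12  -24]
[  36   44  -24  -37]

step 0: pivot -27 → sign −
step 1: pivot 2 → sign +
step 2: pivot 3 → sign +
step 3: row/col 3 already zero → sign 0
signature = (2, 1, 1)

Answer: (2, 1, 1)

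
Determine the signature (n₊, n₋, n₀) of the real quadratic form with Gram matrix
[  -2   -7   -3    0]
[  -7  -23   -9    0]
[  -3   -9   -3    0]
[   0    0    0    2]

Answer: (2, 1, 1)

Derivation:
step 0: pivot -2 → sign −
step 1: pivot 3/2 → sign +
step 2: pivot 2 → sign +
step 3: row/col 3 already zero → sign 0
signature = (2, 1, 1)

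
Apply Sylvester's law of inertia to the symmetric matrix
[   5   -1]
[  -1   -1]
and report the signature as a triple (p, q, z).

Answer: (1, 1, 0)

Derivation:
step 0: pivot 5 → sign +
step 1: pivot -6/5 → sign −
signature = (1, 1, 0)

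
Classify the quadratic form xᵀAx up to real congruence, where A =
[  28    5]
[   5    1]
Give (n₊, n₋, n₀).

step 0: pivot 28 → sign +
step 1: pivot 3/28 → sign +
signature = (2, 0, 0)

Answer: (2, 0, 0)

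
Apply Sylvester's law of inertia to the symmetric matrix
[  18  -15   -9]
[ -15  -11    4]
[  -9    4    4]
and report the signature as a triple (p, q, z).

step 0: pivot 18 → sign +
step 1: pivot -47/2 → sign −
step 2: pivot 1/47 → sign +
signature = (2, 1, 0)

Answer: (2, 1, 0)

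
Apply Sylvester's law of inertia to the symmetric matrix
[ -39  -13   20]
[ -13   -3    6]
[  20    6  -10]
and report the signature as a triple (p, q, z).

step 0: pivot -39 → sign −
step 1: pivot 4/3 → sign +
step 2: pivot -1/13 → sign −
signature = (1, 2, 0)

Answer: (1, 2, 0)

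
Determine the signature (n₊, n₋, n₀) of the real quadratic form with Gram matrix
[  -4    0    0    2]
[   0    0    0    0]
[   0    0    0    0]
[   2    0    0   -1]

step 0: pivot -4 → sign −
step 1: row/col 1 already zero → sign 0
step 2: row/col 2 already zero → sign 0
step 3: row/col 3 already zero → sign 0
signature = (0, 1, 3)

Answer: (0, 1, 3)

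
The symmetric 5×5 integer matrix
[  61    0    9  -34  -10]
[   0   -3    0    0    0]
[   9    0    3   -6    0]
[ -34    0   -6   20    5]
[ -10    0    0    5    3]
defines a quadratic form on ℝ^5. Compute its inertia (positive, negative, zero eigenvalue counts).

step 0: pivot 61 → sign +
step 1: pivot -3 → sign −
step 2: pivot 102/61 → sign +
step 3: pivot 8/17 → sign +
step 4: pivot -1/8 → sign −
signature = (3, 2, 0)

Answer: (3, 2, 0)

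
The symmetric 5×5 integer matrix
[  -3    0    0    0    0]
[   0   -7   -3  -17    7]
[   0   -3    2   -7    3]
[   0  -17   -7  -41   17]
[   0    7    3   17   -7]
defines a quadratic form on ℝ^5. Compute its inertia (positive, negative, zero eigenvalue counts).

Answer: (2, 2, 1)

Derivation:
step 0: pivot -3 → sign −
step 1: pivot -7 → sign −
step 2: pivot 23/7 → sign +
step 3: pivot 6/23 → sign +
step 4: row/col 4 already zero → sign 0
signature = (2, 2, 1)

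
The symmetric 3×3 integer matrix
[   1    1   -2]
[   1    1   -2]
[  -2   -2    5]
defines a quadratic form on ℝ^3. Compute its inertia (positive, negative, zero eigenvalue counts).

Answer: (2, 0, 1)

Derivation:
step 0: pivot 1 → sign +
step 1: pivot 1 → sign +
step 2: row/col 2 already zero → sign 0
signature = (2, 0, 1)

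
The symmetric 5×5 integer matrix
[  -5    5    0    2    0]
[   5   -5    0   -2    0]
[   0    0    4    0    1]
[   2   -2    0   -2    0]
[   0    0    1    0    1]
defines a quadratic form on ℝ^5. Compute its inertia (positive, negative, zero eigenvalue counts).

Answer: (2, 2, 1)

Derivation:
step 0: pivot -5 → sign −
step 1: pivot 4 → sign +
step 2: pivot -6/5 → sign −
step 3: pivot 3/4 → sign +
step 4: row/col 4 already zero → sign 0
signature = (2, 2, 1)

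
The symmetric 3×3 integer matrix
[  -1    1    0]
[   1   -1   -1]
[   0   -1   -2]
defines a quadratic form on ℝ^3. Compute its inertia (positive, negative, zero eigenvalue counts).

Answer: (1, 2, 0)

Derivation:
step 0: pivot -1 → sign −
step 1: pivot -2 → sign −
step 2: pivot 1/2 → sign +
signature = (1, 2, 0)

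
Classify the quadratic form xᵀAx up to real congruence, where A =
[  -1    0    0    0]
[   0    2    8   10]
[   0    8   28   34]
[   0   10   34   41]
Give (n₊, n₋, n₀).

step 0: pivot -1 → sign −
step 1: pivot 2 → sign +
step 2: pivot -4 → sign −
step 3: row/col 3 already zero → sign 0
signature = (1, 2, 1)

Answer: (1, 2, 1)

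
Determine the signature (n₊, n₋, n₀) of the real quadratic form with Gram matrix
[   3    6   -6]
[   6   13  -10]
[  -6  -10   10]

Answer: (2, 1, 0)

Derivation:
step 0: pivot 3 → sign +
step 1: pivot 1 → sign +
step 2: pivot -6 → sign −
signature = (2, 1, 0)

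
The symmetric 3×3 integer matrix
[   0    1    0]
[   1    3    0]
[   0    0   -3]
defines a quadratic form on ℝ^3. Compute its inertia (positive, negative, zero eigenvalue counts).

step 0: pivot 3 → sign +
step 1: pivot -1/3 → sign −
step 2: pivot -3 → sign −
signature = (1, 2, 0)

Answer: (1, 2, 0)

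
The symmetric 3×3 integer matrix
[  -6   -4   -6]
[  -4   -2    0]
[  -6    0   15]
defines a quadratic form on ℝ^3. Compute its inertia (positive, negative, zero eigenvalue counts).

step 0: pivot -6 → sign −
step 1: pivot 2/3 → sign +
step 2: pivot -3 → sign −
signature = (1, 2, 0)

Answer: (1, 2, 0)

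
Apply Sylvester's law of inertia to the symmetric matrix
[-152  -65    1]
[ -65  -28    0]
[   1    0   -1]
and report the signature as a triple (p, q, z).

Answer: (0, 3, 0)

Derivation:
step 0: pivot -152 → sign −
step 1: pivot -31/152 → sign −
step 2: pivot -3/31 → sign −
signature = (0, 3, 0)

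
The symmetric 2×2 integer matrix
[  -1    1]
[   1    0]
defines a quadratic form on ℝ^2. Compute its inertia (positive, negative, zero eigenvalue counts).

step 0: pivot -1 → sign −
step 1: pivot 1 → sign +
signature = (1, 1, 0)

Answer: (1, 1, 0)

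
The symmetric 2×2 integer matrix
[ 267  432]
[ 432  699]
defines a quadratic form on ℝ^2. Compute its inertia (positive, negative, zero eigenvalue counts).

step 0: pivot 267 → sign +
step 1: pivot 3/89 → sign +
signature = (2, 0, 0)

Answer: (2, 0, 0)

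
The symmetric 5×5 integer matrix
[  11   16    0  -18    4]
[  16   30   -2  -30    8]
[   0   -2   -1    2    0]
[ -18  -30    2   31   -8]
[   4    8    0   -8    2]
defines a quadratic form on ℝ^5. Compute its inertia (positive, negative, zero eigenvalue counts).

step 0: pivot 11 → sign +
step 1: pivot 74/11 → sign +
step 2: pivot -59/37 → sign −
step 3: pivot -9/59 → sign −
step 4: pivot 2/9 → sign +
signature = (3, 2, 0)

Answer: (3, 2, 0)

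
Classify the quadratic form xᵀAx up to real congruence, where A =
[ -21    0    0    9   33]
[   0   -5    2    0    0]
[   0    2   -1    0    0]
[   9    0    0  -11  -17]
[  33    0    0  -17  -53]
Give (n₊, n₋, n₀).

step 0: pivot -21 → sign −
step 1: pivot -5 → sign −
step 2: pivot -1/5 → sign −
step 3: pivot -50/7 → sign −
step 4: row/col 4 already zero → sign 0
signature = (0, 4, 1)

Answer: (0, 4, 1)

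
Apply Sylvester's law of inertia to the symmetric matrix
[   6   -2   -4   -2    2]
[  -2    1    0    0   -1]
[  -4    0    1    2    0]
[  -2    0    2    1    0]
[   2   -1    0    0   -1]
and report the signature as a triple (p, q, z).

Answer: (2, 3, 0)

Derivation:
step 0: pivot 6 → sign +
step 1: pivot 1/3 → sign +
step 2: pivot -7 → sign −
step 3: pivot -3/7 → sign −
step 4: pivot -2 → sign −
signature = (2, 3, 0)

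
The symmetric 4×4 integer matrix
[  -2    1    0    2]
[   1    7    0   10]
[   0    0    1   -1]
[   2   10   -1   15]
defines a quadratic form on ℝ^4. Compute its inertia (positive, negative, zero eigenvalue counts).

step 0: pivot -2 → sign −
step 1: pivot 15/2 → sign +
step 2: pivot 1 → sign +
step 3: pivot -2/15 → sign −
signature = (2, 2, 0)

Answer: (2, 2, 0)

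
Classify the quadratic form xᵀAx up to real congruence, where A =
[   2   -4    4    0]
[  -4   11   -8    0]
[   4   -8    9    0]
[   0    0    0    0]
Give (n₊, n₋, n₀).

step 0: pivot 2 → sign +
step 1: pivot 3 → sign +
step 2: pivot 1 → sign +
step 3: row/col 3 already zero → sign 0
signature = (3, 0, 1)

Answer: (3, 0, 1)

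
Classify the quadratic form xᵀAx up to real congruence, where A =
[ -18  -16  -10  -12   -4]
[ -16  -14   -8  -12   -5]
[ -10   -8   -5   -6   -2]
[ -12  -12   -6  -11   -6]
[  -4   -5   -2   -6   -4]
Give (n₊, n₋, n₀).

Answer: (2, 3, 0)

Derivation:
step 0: pivot -18 → sign −
step 1: pivot 2/9 → sign +
step 2: pivot -3 → sign −
step 3: pivot 1 → sign +
step 4: pivot -1/2 → sign −
signature = (2, 3, 0)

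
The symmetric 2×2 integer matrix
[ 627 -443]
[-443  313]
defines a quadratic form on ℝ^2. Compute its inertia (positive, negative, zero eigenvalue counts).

Answer: (2, 0, 0)

Derivation:
step 0: pivot 627 → sign +
step 1: pivot 2/627 → sign +
signature = (2, 0, 0)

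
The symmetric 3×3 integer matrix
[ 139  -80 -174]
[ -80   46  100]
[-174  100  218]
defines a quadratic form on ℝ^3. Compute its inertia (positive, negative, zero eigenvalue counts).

Answer: (2, 1, 0)

Derivation:
step 0: pivot 139 → sign +
step 1: pivot -6/139 → sign −
step 2: pivot 2/3 → sign +
signature = (2, 1, 0)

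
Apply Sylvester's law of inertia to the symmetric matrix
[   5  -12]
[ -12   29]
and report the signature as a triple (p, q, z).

Answer: (2, 0, 0)

Derivation:
step 0: pivot 5 → sign +
step 1: pivot 1/5 → sign +
signature = (2, 0, 0)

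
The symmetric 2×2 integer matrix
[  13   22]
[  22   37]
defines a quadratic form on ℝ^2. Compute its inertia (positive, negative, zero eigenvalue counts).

Answer: (1, 1, 0)

Derivation:
step 0: pivot 13 → sign +
step 1: pivot -3/13 → sign −
signature = (1, 1, 0)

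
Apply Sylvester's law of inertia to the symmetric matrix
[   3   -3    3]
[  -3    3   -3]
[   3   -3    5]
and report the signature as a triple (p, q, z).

Answer: (2, 0, 1)

Derivation:
step 0: pivot 3 → sign +
step 1: pivot 2 → sign +
step 2: row/col 2 already zero → sign 0
signature = (2, 0, 1)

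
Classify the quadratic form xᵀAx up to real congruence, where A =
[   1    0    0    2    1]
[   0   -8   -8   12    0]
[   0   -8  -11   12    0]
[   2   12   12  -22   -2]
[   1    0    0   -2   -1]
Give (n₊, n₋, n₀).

step 0: pivot 1 → sign +
step 1: pivot -8 → sign −
step 2: pivot -3 → sign −
step 3: pivot -8 → sign −
step 4: row/col 4 already zero → sign 0
signature = (1, 3, 1)

Answer: (1, 3, 1)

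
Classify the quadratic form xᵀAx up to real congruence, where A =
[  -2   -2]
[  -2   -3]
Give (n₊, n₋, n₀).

Answer: (0, 2, 0)

Derivation:
step 0: pivot -2 → sign −
step 1: pivot -1 → sign −
signature = (0, 2, 0)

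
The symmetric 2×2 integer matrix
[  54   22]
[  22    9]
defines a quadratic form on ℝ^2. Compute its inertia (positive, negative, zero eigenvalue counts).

step 0: pivot 54 → sign +
step 1: pivot 1/27 → sign +
signature = (2, 0, 0)

Answer: (2, 0, 0)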